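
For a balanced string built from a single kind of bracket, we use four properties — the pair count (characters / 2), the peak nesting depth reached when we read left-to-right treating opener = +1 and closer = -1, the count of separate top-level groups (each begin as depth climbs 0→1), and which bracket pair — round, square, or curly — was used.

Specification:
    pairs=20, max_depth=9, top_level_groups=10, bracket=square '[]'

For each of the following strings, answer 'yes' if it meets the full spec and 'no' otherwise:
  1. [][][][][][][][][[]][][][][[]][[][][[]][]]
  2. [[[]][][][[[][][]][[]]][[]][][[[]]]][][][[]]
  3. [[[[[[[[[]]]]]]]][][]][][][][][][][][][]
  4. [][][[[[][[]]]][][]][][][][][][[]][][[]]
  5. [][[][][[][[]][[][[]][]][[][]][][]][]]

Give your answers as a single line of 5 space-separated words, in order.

String 1 '[][][][][][][][][[]][][][][[]][[][][[]][]]': depth seq [1 0 1 0 1 0 1 0 1 0 1 0 1 0 1 0 1 2 1 0 1 0 1 0 1 0 1 2 1 0 1 2 1 2 1 2 3 2 1 2 1 0]
  -> pairs=21 depth=3 groups=14 -> no
String 2 '[[[]][][][[[][][]][[]]][[]][][[[]]]][][][[]]': depth seq [1 2 3 2 1 2 1 2 1 2 3 4 3 4 3 4 3 2 3 4 3 2 1 2 3 2 1 2 1 2 3 4 3 2 1 0 1 0 1 0 1 2 1 0]
  -> pairs=22 depth=4 groups=4 -> no
String 3 '[[[[[[[[[]]]]]]]][][]][][][][][][][][][]': depth seq [1 2 3 4 5 6 7 8 9 8 7 6 5 4 3 2 1 2 1 2 1 0 1 0 1 0 1 0 1 0 1 0 1 0 1 0 1 0 1 0]
  -> pairs=20 depth=9 groups=10 -> yes
String 4 '[][][[[[][[]]]][][]][][][][][][[]][][[]]': depth seq [1 0 1 0 1 2 3 4 3 4 5 4 3 2 1 2 1 2 1 0 1 0 1 0 1 0 1 0 1 0 1 2 1 0 1 0 1 2 1 0]
  -> pairs=20 depth=5 groups=11 -> no
String 5 '[][[][][[][[]][[][[]][]][[][]][][]][]]': depth seq [1 0 1 2 1 2 1 2 3 2 3 4 3 2 3 4 3 4 5 4 3 4 3 2 3 4 3 4 3 2 3 2 3 2 1 2 1 0]
  -> pairs=19 depth=5 groups=2 -> no

Answer: no no yes no no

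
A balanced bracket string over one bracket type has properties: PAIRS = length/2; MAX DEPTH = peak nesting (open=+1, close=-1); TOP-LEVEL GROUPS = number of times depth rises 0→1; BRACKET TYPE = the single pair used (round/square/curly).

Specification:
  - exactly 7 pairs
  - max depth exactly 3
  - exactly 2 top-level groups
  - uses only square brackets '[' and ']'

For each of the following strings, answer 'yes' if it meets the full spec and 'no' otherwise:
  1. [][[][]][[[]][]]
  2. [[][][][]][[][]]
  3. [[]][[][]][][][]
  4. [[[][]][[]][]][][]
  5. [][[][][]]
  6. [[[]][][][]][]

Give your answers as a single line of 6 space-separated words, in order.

String 1 '[][[][]][[[]][]]': depth seq [1 0 1 2 1 2 1 0 1 2 3 2 1 2 1 0]
  -> pairs=8 depth=3 groups=3 -> no
String 2 '[[][][][]][[][]]': depth seq [1 2 1 2 1 2 1 2 1 0 1 2 1 2 1 0]
  -> pairs=8 depth=2 groups=2 -> no
String 3 '[[]][[][]][][][]': depth seq [1 2 1 0 1 2 1 2 1 0 1 0 1 0 1 0]
  -> pairs=8 depth=2 groups=5 -> no
String 4 '[[[][]][[]][]][][]': depth seq [1 2 3 2 3 2 1 2 3 2 1 2 1 0 1 0 1 0]
  -> pairs=9 depth=3 groups=3 -> no
String 5 '[][[][][]]': depth seq [1 0 1 2 1 2 1 2 1 0]
  -> pairs=5 depth=2 groups=2 -> no
String 6 '[[[]][][][]][]': depth seq [1 2 3 2 1 2 1 2 1 2 1 0 1 0]
  -> pairs=7 depth=3 groups=2 -> yes

Answer: no no no no no yes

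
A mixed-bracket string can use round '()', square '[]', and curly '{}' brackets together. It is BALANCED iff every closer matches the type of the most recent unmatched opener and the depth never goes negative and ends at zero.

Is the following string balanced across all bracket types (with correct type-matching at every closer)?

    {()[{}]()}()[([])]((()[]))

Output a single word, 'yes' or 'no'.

pos 0: push '{'; stack = {
pos 1: push '('; stack = {(
pos 2: ')' matches '('; pop; stack = {
pos 3: push '['; stack = {[
pos 4: push '{'; stack = {[{
pos 5: '}' matches '{'; pop; stack = {[
pos 6: ']' matches '['; pop; stack = {
pos 7: push '('; stack = {(
pos 8: ')' matches '('; pop; stack = {
pos 9: '}' matches '{'; pop; stack = (empty)
pos 10: push '('; stack = (
pos 11: ')' matches '('; pop; stack = (empty)
pos 12: push '['; stack = [
pos 13: push '('; stack = [(
pos 14: push '['; stack = [([
pos 15: ']' matches '['; pop; stack = [(
pos 16: ')' matches '('; pop; stack = [
pos 17: ']' matches '['; pop; stack = (empty)
pos 18: push '('; stack = (
pos 19: push '('; stack = ((
pos 20: push '('; stack = (((
pos 21: ')' matches '('; pop; stack = ((
pos 22: push '['; stack = (([
pos 23: ']' matches '['; pop; stack = ((
pos 24: ')' matches '('; pop; stack = (
pos 25: ')' matches '('; pop; stack = (empty)
end: stack empty → VALID
Verdict: properly nested → yes

Answer: yes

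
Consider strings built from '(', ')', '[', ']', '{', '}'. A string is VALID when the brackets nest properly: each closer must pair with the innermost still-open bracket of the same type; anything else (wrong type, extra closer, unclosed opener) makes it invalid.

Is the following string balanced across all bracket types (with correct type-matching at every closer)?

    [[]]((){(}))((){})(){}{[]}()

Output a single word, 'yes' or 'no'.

pos 0: push '['; stack = [
pos 1: push '['; stack = [[
pos 2: ']' matches '['; pop; stack = [
pos 3: ']' matches '['; pop; stack = (empty)
pos 4: push '('; stack = (
pos 5: push '('; stack = ((
pos 6: ')' matches '('; pop; stack = (
pos 7: push '{'; stack = ({
pos 8: push '('; stack = ({(
pos 9: saw closer '}' but top of stack is '(' (expected ')') → INVALID
Verdict: type mismatch at position 9: '}' closes '(' → no

Answer: no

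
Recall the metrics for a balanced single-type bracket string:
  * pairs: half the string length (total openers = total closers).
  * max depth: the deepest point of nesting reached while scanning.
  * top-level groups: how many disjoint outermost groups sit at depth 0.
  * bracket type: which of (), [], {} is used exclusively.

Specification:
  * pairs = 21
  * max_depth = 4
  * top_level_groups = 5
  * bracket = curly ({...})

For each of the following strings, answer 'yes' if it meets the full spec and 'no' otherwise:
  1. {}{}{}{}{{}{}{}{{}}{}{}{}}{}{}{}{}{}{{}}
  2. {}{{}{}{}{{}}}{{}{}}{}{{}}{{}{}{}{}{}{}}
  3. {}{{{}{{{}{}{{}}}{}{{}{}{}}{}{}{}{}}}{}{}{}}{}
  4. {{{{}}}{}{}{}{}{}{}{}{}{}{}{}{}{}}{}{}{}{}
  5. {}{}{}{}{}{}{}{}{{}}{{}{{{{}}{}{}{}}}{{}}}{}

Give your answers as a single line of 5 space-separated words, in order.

Answer: no no no yes no

Derivation:
String 1 '{}{}{}{}{{}{}{}{{}}{}{}{}}{}{}{}{}{}{{}}': depth seq [1 0 1 0 1 0 1 0 1 2 1 2 1 2 1 2 3 2 1 2 1 2 1 2 1 0 1 0 1 0 1 0 1 0 1 0 1 2 1 0]
  -> pairs=20 depth=3 groups=11 -> no
String 2 '{}{{}{}{}{{}}}{{}{}}{}{{}}{{}{}{}{}{}{}}': depth seq [1 0 1 2 1 2 1 2 1 2 3 2 1 0 1 2 1 2 1 0 1 0 1 2 1 0 1 2 1 2 1 2 1 2 1 2 1 2 1 0]
  -> pairs=20 depth=3 groups=6 -> no
String 3 '{}{{{}{{{}{}{{}}}{}{{}{}{}}{}{}{}{}}}{}{}{}}{}': depth seq [1 0 1 2 3 2 3 4 5 4 5 4 5 6 5 4 3 4 3 4 5 4 5 4 5 4 3 4 3 4 3 4 3 4 3 2 1 2 1 2 1 2 1 0 1 0]
  -> pairs=23 depth=6 groups=3 -> no
String 4 '{{{{}}}{}{}{}{}{}{}{}{}{}{}{}{}{}}{}{}{}{}': depth seq [1 2 3 4 3 2 1 2 1 2 1 2 1 2 1 2 1 2 1 2 1 2 1 2 1 2 1 2 1 2 1 2 1 0 1 0 1 0 1 0 1 0]
  -> pairs=21 depth=4 groups=5 -> yes
String 5 '{}{}{}{}{}{}{}{}{{}}{{}{{{{}}{}{}{}}}{{}}}{}': depth seq [1 0 1 0 1 0 1 0 1 0 1 0 1 0 1 0 1 2 1 0 1 2 1 2 3 4 5 4 3 4 3 4 3 4 3 2 1 2 3 2 1 0 1 0]
  -> pairs=22 depth=5 groups=11 -> no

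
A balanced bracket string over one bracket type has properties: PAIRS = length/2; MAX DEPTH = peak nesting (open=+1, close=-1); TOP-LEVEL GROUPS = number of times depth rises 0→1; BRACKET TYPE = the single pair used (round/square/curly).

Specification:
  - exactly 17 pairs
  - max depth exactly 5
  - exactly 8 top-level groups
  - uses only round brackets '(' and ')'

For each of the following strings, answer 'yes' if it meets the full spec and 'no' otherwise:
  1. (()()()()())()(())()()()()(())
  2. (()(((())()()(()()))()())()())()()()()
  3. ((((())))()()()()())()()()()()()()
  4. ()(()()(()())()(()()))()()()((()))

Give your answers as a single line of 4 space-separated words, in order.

String 1 '(()()()()())()(())()()()()(())': depth seq [1 2 1 2 1 2 1 2 1 2 1 0 1 0 1 2 1 0 1 0 1 0 1 0 1 0 1 2 1 0]
  -> pairs=15 depth=2 groups=8 -> no
String 2 '(()(((())()()(()()))()())()())()()()()': depth seq [1 2 1 2 3 4 5 4 3 4 3 4 3 4 5 4 5 4 3 2 3 2 3 2 1 2 1 2 1 0 1 0 1 0 1 0 1 0]
  -> pairs=19 depth=5 groups=5 -> no
String 3 '((((())))()()()()())()()()()()()()': depth seq [1 2 3 4 5 4 3 2 1 2 1 2 1 2 1 2 1 2 1 0 1 0 1 0 1 0 1 0 1 0 1 0 1 0]
  -> pairs=17 depth=5 groups=8 -> yes
String 4 '()(()()(()())()(()()))()()()((()))': depth seq [1 0 1 2 1 2 1 2 3 2 3 2 1 2 1 2 3 2 3 2 1 0 1 0 1 0 1 0 1 2 3 2 1 0]
  -> pairs=17 depth=3 groups=6 -> no

Answer: no no yes no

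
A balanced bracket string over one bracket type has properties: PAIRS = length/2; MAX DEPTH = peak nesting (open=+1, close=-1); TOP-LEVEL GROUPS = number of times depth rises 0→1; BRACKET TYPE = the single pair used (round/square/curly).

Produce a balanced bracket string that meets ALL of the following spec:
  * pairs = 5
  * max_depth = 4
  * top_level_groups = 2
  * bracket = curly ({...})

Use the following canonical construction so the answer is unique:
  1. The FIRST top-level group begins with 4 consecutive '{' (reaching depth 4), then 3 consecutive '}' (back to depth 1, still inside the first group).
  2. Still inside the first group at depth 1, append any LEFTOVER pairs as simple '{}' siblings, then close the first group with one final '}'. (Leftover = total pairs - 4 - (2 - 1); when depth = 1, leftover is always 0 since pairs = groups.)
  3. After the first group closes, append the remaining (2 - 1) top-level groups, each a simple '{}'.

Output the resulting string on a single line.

Spec: pairs=5 depth=4 groups=2
Leftover pairs = 5 - 4 - (2-1) = 0
First group: deep chain of depth 4 + 0 sibling pairs
Remaining 1 groups: simple '{}' each

Answer: {{{{}}}}{}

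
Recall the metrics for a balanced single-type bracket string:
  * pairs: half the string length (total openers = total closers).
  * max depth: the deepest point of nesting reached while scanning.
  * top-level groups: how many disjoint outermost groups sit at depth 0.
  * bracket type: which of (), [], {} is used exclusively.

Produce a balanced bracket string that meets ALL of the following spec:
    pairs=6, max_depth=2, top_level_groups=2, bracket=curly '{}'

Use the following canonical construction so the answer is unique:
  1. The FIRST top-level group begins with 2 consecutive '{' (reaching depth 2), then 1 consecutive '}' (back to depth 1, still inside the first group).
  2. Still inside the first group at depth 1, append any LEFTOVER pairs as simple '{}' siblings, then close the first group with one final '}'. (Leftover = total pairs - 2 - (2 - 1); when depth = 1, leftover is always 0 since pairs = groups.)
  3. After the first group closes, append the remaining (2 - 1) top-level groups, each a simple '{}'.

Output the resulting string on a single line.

Spec: pairs=6 depth=2 groups=2
Leftover pairs = 6 - 2 - (2-1) = 3
First group: deep chain of depth 2 + 3 sibling pairs
Remaining 1 groups: simple '{}' each

Answer: {{}{}{}{}}{}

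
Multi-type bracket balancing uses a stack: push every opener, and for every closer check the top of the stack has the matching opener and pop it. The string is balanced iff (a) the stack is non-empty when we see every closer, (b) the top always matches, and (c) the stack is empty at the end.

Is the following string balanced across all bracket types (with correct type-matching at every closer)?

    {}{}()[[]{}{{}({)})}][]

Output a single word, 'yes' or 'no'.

Answer: no

Derivation:
pos 0: push '{'; stack = {
pos 1: '}' matches '{'; pop; stack = (empty)
pos 2: push '{'; stack = {
pos 3: '}' matches '{'; pop; stack = (empty)
pos 4: push '('; stack = (
pos 5: ')' matches '('; pop; stack = (empty)
pos 6: push '['; stack = [
pos 7: push '['; stack = [[
pos 8: ']' matches '['; pop; stack = [
pos 9: push '{'; stack = [{
pos 10: '}' matches '{'; pop; stack = [
pos 11: push '{'; stack = [{
pos 12: push '{'; stack = [{{
pos 13: '}' matches '{'; pop; stack = [{
pos 14: push '('; stack = [{(
pos 15: push '{'; stack = [{({
pos 16: saw closer ')' but top of stack is '{' (expected '}') → INVALID
Verdict: type mismatch at position 16: ')' closes '{' → no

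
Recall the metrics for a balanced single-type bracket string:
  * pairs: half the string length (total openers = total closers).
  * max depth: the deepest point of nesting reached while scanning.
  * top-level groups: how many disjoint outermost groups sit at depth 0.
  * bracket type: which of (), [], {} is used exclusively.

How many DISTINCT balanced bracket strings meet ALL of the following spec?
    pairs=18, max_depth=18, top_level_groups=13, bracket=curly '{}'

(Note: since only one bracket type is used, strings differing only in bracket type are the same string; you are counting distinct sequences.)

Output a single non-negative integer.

Answer: 0

Derivation:
Spec: pairs=18 depth=18 groups=13
Count(depth <= 18) = 19019
Count(depth <= 17) = 19019
Count(depth == 18) = 19019 - 19019 = 0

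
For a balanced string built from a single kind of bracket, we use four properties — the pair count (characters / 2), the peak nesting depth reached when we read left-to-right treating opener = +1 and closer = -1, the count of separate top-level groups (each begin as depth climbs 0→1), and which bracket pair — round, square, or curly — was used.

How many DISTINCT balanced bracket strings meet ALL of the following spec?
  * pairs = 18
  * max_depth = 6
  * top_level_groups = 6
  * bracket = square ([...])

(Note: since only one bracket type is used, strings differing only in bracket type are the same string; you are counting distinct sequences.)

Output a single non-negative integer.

Answer: 2804751

Derivation:
Spec: pairs=18 depth=6 groups=6
Count(depth <= 6) = 15731094
Count(depth <= 5) = 12926343
Count(depth == 6) = 15731094 - 12926343 = 2804751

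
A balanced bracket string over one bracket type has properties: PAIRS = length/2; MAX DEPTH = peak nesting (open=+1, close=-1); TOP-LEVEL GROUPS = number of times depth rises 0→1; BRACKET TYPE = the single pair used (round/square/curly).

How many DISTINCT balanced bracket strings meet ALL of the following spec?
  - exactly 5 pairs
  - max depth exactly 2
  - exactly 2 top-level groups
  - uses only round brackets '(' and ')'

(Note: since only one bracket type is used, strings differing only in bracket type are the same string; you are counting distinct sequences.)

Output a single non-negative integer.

Spec: pairs=5 depth=2 groups=2
Count(depth <= 2) = 4
Count(depth <= 1) = 0
Count(depth == 2) = 4 - 0 = 4

Answer: 4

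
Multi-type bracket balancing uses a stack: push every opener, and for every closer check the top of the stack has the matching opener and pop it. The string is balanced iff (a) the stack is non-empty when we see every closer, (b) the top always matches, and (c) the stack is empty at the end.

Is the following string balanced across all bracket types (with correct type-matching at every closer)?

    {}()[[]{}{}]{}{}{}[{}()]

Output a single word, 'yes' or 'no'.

Answer: yes

Derivation:
pos 0: push '{'; stack = {
pos 1: '}' matches '{'; pop; stack = (empty)
pos 2: push '('; stack = (
pos 3: ')' matches '('; pop; stack = (empty)
pos 4: push '['; stack = [
pos 5: push '['; stack = [[
pos 6: ']' matches '['; pop; stack = [
pos 7: push '{'; stack = [{
pos 8: '}' matches '{'; pop; stack = [
pos 9: push '{'; stack = [{
pos 10: '}' matches '{'; pop; stack = [
pos 11: ']' matches '['; pop; stack = (empty)
pos 12: push '{'; stack = {
pos 13: '}' matches '{'; pop; stack = (empty)
pos 14: push '{'; stack = {
pos 15: '}' matches '{'; pop; stack = (empty)
pos 16: push '{'; stack = {
pos 17: '}' matches '{'; pop; stack = (empty)
pos 18: push '['; stack = [
pos 19: push '{'; stack = [{
pos 20: '}' matches '{'; pop; stack = [
pos 21: push '('; stack = [(
pos 22: ')' matches '('; pop; stack = [
pos 23: ']' matches '['; pop; stack = (empty)
end: stack empty → VALID
Verdict: properly nested → yes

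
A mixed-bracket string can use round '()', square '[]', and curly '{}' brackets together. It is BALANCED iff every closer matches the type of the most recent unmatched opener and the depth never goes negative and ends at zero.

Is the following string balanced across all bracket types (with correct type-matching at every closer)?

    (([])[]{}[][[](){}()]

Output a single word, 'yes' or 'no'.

Answer: no

Derivation:
pos 0: push '('; stack = (
pos 1: push '('; stack = ((
pos 2: push '['; stack = (([
pos 3: ']' matches '['; pop; stack = ((
pos 4: ')' matches '('; pop; stack = (
pos 5: push '['; stack = ([
pos 6: ']' matches '['; pop; stack = (
pos 7: push '{'; stack = ({
pos 8: '}' matches '{'; pop; stack = (
pos 9: push '['; stack = ([
pos 10: ']' matches '['; pop; stack = (
pos 11: push '['; stack = ([
pos 12: push '['; stack = ([[
pos 13: ']' matches '['; pop; stack = ([
pos 14: push '('; stack = ([(
pos 15: ')' matches '('; pop; stack = ([
pos 16: push '{'; stack = ([{
pos 17: '}' matches '{'; pop; stack = ([
pos 18: push '('; stack = ([(
pos 19: ')' matches '('; pop; stack = ([
pos 20: ']' matches '['; pop; stack = (
end: stack still non-empty (() → INVALID
Verdict: unclosed openers at end: ( → no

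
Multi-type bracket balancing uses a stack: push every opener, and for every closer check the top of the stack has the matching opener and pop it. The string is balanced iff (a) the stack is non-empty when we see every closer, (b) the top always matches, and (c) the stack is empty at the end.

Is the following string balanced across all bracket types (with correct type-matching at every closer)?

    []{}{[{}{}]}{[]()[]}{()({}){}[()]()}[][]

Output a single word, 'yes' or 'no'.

Answer: yes

Derivation:
pos 0: push '['; stack = [
pos 1: ']' matches '['; pop; stack = (empty)
pos 2: push '{'; stack = {
pos 3: '}' matches '{'; pop; stack = (empty)
pos 4: push '{'; stack = {
pos 5: push '['; stack = {[
pos 6: push '{'; stack = {[{
pos 7: '}' matches '{'; pop; stack = {[
pos 8: push '{'; stack = {[{
pos 9: '}' matches '{'; pop; stack = {[
pos 10: ']' matches '['; pop; stack = {
pos 11: '}' matches '{'; pop; stack = (empty)
pos 12: push '{'; stack = {
pos 13: push '['; stack = {[
pos 14: ']' matches '['; pop; stack = {
pos 15: push '('; stack = {(
pos 16: ')' matches '('; pop; stack = {
pos 17: push '['; stack = {[
pos 18: ']' matches '['; pop; stack = {
pos 19: '}' matches '{'; pop; stack = (empty)
pos 20: push '{'; stack = {
pos 21: push '('; stack = {(
pos 22: ')' matches '('; pop; stack = {
pos 23: push '('; stack = {(
pos 24: push '{'; stack = {({
pos 25: '}' matches '{'; pop; stack = {(
pos 26: ')' matches '('; pop; stack = {
pos 27: push '{'; stack = {{
pos 28: '}' matches '{'; pop; stack = {
pos 29: push '['; stack = {[
pos 30: push '('; stack = {[(
pos 31: ')' matches '('; pop; stack = {[
pos 32: ']' matches '['; pop; stack = {
pos 33: push '('; stack = {(
pos 34: ')' matches '('; pop; stack = {
pos 35: '}' matches '{'; pop; stack = (empty)
pos 36: push '['; stack = [
pos 37: ']' matches '['; pop; stack = (empty)
pos 38: push '['; stack = [
pos 39: ']' matches '['; pop; stack = (empty)
end: stack empty → VALID
Verdict: properly nested → yes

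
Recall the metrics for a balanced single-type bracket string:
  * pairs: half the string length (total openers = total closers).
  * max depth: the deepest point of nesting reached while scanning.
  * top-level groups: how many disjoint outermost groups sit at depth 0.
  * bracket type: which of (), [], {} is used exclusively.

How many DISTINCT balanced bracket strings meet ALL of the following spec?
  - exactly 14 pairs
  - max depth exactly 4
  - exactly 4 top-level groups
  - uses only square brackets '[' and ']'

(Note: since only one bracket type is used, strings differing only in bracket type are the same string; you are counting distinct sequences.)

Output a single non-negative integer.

Spec: pairs=14 depth=4 groups=4
Count(depth <= 4) = 157898
Count(depth <= 3) = 39680
Count(depth == 4) = 157898 - 39680 = 118218

Answer: 118218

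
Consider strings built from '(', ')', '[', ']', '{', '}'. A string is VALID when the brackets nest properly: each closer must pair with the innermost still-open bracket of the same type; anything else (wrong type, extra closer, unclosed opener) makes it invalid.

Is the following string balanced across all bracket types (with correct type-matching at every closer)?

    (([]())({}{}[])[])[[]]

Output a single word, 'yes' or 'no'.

pos 0: push '('; stack = (
pos 1: push '('; stack = ((
pos 2: push '['; stack = (([
pos 3: ']' matches '['; pop; stack = ((
pos 4: push '('; stack = (((
pos 5: ')' matches '('; pop; stack = ((
pos 6: ')' matches '('; pop; stack = (
pos 7: push '('; stack = ((
pos 8: push '{'; stack = (({
pos 9: '}' matches '{'; pop; stack = ((
pos 10: push '{'; stack = (({
pos 11: '}' matches '{'; pop; stack = ((
pos 12: push '['; stack = (([
pos 13: ']' matches '['; pop; stack = ((
pos 14: ')' matches '('; pop; stack = (
pos 15: push '['; stack = ([
pos 16: ']' matches '['; pop; stack = (
pos 17: ')' matches '('; pop; stack = (empty)
pos 18: push '['; stack = [
pos 19: push '['; stack = [[
pos 20: ']' matches '['; pop; stack = [
pos 21: ']' matches '['; pop; stack = (empty)
end: stack empty → VALID
Verdict: properly nested → yes

Answer: yes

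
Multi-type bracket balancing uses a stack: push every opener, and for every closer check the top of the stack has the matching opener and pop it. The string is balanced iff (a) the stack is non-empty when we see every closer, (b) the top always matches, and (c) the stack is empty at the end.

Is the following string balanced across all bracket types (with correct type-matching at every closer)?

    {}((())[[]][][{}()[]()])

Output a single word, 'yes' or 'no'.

pos 0: push '{'; stack = {
pos 1: '}' matches '{'; pop; stack = (empty)
pos 2: push '('; stack = (
pos 3: push '('; stack = ((
pos 4: push '('; stack = (((
pos 5: ')' matches '('; pop; stack = ((
pos 6: ')' matches '('; pop; stack = (
pos 7: push '['; stack = ([
pos 8: push '['; stack = ([[
pos 9: ']' matches '['; pop; stack = ([
pos 10: ']' matches '['; pop; stack = (
pos 11: push '['; stack = ([
pos 12: ']' matches '['; pop; stack = (
pos 13: push '['; stack = ([
pos 14: push '{'; stack = ([{
pos 15: '}' matches '{'; pop; stack = ([
pos 16: push '('; stack = ([(
pos 17: ')' matches '('; pop; stack = ([
pos 18: push '['; stack = ([[
pos 19: ']' matches '['; pop; stack = ([
pos 20: push '('; stack = ([(
pos 21: ')' matches '('; pop; stack = ([
pos 22: ']' matches '['; pop; stack = (
pos 23: ')' matches '('; pop; stack = (empty)
end: stack empty → VALID
Verdict: properly nested → yes

Answer: yes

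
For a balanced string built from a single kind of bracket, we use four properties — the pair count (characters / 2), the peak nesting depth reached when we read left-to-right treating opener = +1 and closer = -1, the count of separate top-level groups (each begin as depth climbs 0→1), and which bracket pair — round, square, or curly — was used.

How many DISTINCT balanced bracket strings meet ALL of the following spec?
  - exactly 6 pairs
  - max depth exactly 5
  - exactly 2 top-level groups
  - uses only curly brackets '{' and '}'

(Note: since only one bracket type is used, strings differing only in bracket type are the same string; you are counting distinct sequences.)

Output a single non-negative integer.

Answer: 2

Derivation:
Spec: pairs=6 depth=5 groups=2
Count(depth <= 5) = 42
Count(depth <= 4) = 40
Count(depth == 5) = 42 - 40 = 2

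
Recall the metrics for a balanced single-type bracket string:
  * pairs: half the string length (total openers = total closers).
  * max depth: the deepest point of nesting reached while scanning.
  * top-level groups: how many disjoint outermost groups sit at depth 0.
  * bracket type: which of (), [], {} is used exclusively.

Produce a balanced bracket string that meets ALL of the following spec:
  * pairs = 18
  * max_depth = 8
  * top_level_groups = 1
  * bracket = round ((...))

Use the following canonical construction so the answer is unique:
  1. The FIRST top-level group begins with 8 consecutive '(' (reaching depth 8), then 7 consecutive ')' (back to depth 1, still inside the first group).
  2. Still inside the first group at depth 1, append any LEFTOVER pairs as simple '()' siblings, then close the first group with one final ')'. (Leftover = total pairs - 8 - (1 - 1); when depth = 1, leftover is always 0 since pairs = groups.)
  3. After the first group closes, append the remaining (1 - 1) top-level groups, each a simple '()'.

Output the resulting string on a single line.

Answer: (((((((()))))))()()()()()()()()()())

Derivation:
Spec: pairs=18 depth=8 groups=1
Leftover pairs = 18 - 8 - (1-1) = 10
First group: deep chain of depth 8 + 10 sibling pairs
Remaining 0 groups: simple '()' each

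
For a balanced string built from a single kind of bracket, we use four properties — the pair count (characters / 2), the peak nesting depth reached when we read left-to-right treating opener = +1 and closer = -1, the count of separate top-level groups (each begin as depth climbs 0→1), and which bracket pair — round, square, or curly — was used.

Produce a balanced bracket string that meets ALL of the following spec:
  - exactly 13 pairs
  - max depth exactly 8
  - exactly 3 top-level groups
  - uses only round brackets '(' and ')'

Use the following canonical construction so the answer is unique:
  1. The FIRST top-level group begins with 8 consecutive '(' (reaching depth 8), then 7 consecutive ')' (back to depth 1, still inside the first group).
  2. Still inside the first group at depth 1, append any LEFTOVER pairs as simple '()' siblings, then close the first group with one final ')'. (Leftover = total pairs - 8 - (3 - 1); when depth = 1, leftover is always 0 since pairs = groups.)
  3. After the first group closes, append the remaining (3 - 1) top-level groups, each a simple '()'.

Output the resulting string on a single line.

Spec: pairs=13 depth=8 groups=3
Leftover pairs = 13 - 8 - (3-1) = 3
First group: deep chain of depth 8 + 3 sibling pairs
Remaining 2 groups: simple '()' each

Answer: (((((((()))))))()()())()()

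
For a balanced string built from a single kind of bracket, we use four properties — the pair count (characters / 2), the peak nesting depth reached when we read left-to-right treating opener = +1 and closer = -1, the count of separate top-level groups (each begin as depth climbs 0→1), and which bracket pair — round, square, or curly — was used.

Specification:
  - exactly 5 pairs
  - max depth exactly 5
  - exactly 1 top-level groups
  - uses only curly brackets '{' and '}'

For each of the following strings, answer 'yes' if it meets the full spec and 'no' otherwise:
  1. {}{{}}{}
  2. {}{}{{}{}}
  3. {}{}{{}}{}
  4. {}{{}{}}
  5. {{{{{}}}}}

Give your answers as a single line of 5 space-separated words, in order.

String 1 '{}{{}}{}': depth seq [1 0 1 2 1 0 1 0]
  -> pairs=4 depth=2 groups=3 -> no
String 2 '{}{}{{}{}}': depth seq [1 0 1 0 1 2 1 2 1 0]
  -> pairs=5 depth=2 groups=3 -> no
String 3 '{}{}{{}}{}': depth seq [1 0 1 0 1 2 1 0 1 0]
  -> pairs=5 depth=2 groups=4 -> no
String 4 '{}{{}{}}': depth seq [1 0 1 2 1 2 1 0]
  -> pairs=4 depth=2 groups=2 -> no
String 5 '{{{{{}}}}}': depth seq [1 2 3 4 5 4 3 2 1 0]
  -> pairs=5 depth=5 groups=1 -> yes

Answer: no no no no yes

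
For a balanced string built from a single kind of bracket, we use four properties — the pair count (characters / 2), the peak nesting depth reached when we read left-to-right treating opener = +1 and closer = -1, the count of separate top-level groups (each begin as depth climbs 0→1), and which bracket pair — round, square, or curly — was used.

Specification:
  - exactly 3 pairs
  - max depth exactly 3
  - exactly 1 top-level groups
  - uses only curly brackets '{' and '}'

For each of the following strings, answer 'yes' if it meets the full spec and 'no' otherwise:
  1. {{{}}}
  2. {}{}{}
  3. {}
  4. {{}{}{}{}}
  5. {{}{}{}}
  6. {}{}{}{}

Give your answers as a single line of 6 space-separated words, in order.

Answer: yes no no no no no

Derivation:
String 1 '{{{}}}': depth seq [1 2 3 2 1 0]
  -> pairs=3 depth=3 groups=1 -> yes
String 2 '{}{}{}': depth seq [1 0 1 0 1 0]
  -> pairs=3 depth=1 groups=3 -> no
String 3 '{}': depth seq [1 0]
  -> pairs=1 depth=1 groups=1 -> no
String 4 '{{}{}{}{}}': depth seq [1 2 1 2 1 2 1 2 1 0]
  -> pairs=5 depth=2 groups=1 -> no
String 5 '{{}{}{}}': depth seq [1 2 1 2 1 2 1 0]
  -> pairs=4 depth=2 groups=1 -> no
String 6 '{}{}{}{}': depth seq [1 0 1 0 1 0 1 0]
  -> pairs=4 depth=1 groups=4 -> no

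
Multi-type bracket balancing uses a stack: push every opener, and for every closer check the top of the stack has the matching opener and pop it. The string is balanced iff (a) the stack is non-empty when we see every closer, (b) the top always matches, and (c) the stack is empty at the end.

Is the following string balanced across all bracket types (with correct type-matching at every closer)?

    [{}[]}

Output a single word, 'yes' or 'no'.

pos 0: push '['; stack = [
pos 1: push '{'; stack = [{
pos 2: '}' matches '{'; pop; stack = [
pos 3: push '['; stack = [[
pos 4: ']' matches '['; pop; stack = [
pos 5: saw closer '}' but top of stack is '[' (expected ']') → INVALID
Verdict: type mismatch at position 5: '}' closes '[' → no

Answer: no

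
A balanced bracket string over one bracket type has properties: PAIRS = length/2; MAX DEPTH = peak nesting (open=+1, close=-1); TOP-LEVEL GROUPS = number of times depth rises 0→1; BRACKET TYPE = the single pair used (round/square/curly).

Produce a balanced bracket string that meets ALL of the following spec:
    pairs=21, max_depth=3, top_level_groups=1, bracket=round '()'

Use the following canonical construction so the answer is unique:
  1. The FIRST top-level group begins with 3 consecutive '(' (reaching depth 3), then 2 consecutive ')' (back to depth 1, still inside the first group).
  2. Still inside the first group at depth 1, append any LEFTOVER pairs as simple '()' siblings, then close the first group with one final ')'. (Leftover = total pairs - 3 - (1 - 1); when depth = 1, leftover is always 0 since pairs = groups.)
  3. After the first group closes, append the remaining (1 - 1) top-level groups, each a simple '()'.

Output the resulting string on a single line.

Answer: ((())()()()()()()()()()()()()()()()()()())

Derivation:
Spec: pairs=21 depth=3 groups=1
Leftover pairs = 21 - 3 - (1-1) = 18
First group: deep chain of depth 3 + 18 sibling pairs
Remaining 0 groups: simple '()' each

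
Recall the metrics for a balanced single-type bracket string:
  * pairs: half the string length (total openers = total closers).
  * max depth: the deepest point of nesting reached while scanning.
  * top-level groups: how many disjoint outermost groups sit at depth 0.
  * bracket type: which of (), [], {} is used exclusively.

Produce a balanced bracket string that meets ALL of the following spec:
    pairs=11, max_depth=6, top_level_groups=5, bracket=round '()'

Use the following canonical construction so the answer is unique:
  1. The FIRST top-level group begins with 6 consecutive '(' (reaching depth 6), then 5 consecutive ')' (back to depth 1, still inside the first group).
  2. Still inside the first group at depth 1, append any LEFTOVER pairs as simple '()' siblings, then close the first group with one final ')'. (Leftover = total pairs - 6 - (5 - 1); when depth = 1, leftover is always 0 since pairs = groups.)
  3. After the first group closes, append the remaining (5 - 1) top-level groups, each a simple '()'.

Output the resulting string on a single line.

Answer: (((((()))))())()()()()

Derivation:
Spec: pairs=11 depth=6 groups=5
Leftover pairs = 11 - 6 - (5-1) = 1
First group: deep chain of depth 6 + 1 sibling pairs
Remaining 4 groups: simple '()' each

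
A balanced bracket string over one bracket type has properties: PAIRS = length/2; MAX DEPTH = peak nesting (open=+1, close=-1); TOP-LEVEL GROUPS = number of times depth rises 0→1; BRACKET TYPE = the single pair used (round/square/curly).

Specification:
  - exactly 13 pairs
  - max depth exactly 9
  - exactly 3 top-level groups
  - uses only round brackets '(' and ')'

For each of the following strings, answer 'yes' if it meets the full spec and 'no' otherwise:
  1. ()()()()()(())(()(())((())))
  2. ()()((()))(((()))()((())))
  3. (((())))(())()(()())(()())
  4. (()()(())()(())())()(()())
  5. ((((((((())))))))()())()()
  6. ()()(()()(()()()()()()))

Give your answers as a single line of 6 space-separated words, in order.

String 1 '()()()()()(())(()(())((())))': depth seq [1 0 1 0 1 0 1 0 1 0 1 2 1 0 1 2 1 2 3 2 1 2 3 4 3 2 1 0]
  -> pairs=14 depth=4 groups=7 -> no
String 2 '()()((()))(((()))()((())))': depth seq [1 0 1 0 1 2 3 2 1 0 1 2 3 4 3 2 1 2 1 2 3 4 3 2 1 0]
  -> pairs=13 depth=4 groups=4 -> no
String 3 '(((())))(())()(()())(()())': depth seq [1 2 3 4 3 2 1 0 1 2 1 0 1 0 1 2 1 2 1 0 1 2 1 2 1 0]
  -> pairs=13 depth=4 groups=5 -> no
String 4 '(()()(())()(())())()(()())': depth seq [1 2 1 2 1 2 3 2 1 2 1 2 3 2 1 2 1 0 1 0 1 2 1 2 1 0]
  -> pairs=13 depth=3 groups=3 -> no
String 5 '((((((((())))))))()())()()': depth seq [1 2 3 4 5 6 7 8 9 8 7 6 5 4 3 2 1 2 1 2 1 0 1 0 1 0]
  -> pairs=13 depth=9 groups=3 -> yes
String 6 '()()(()()(()()()()()()))': depth seq [1 0 1 0 1 2 1 2 1 2 3 2 3 2 3 2 3 2 3 2 3 2 1 0]
  -> pairs=12 depth=3 groups=3 -> no

Answer: no no no no yes no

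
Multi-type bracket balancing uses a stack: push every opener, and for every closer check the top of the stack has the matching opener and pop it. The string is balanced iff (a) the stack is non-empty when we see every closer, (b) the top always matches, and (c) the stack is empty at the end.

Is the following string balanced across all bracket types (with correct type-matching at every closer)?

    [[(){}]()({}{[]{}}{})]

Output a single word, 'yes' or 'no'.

Answer: yes

Derivation:
pos 0: push '['; stack = [
pos 1: push '['; stack = [[
pos 2: push '('; stack = [[(
pos 3: ')' matches '('; pop; stack = [[
pos 4: push '{'; stack = [[{
pos 5: '}' matches '{'; pop; stack = [[
pos 6: ']' matches '['; pop; stack = [
pos 7: push '('; stack = [(
pos 8: ')' matches '('; pop; stack = [
pos 9: push '('; stack = [(
pos 10: push '{'; stack = [({
pos 11: '}' matches '{'; pop; stack = [(
pos 12: push '{'; stack = [({
pos 13: push '['; stack = [({[
pos 14: ']' matches '['; pop; stack = [({
pos 15: push '{'; stack = [({{
pos 16: '}' matches '{'; pop; stack = [({
pos 17: '}' matches '{'; pop; stack = [(
pos 18: push '{'; stack = [({
pos 19: '}' matches '{'; pop; stack = [(
pos 20: ')' matches '('; pop; stack = [
pos 21: ']' matches '['; pop; stack = (empty)
end: stack empty → VALID
Verdict: properly nested → yes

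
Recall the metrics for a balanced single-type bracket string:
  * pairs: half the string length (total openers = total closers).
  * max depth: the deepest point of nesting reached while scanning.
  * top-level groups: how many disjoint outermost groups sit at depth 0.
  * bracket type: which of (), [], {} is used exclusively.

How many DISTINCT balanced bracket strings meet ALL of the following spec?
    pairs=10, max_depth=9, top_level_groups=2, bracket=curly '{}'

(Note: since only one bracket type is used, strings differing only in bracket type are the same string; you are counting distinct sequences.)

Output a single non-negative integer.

Answer: 2

Derivation:
Spec: pairs=10 depth=9 groups=2
Count(depth <= 9) = 4862
Count(depth <= 8) = 4860
Count(depth == 9) = 4862 - 4860 = 2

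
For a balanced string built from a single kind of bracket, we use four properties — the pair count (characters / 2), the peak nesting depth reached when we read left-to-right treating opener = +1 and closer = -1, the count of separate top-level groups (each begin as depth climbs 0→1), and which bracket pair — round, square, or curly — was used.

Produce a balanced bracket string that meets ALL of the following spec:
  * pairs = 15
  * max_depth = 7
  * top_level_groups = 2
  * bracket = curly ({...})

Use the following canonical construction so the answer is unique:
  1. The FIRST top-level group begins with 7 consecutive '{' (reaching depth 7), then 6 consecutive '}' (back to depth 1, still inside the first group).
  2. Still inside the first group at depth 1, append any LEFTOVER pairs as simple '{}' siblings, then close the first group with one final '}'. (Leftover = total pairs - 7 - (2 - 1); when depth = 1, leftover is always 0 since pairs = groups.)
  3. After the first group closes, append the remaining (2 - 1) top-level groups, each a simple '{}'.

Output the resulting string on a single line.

Answer: {{{{{{{}}}}}}{}{}{}{}{}{}{}}{}

Derivation:
Spec: pairs=15 depth=7 groups=2
Leftover pairs = 15 - 7 - (2-1) = 7
First group: deep chain of depth 7 + 7 sibling pairs
Remaining 1 groups: simple '{}' each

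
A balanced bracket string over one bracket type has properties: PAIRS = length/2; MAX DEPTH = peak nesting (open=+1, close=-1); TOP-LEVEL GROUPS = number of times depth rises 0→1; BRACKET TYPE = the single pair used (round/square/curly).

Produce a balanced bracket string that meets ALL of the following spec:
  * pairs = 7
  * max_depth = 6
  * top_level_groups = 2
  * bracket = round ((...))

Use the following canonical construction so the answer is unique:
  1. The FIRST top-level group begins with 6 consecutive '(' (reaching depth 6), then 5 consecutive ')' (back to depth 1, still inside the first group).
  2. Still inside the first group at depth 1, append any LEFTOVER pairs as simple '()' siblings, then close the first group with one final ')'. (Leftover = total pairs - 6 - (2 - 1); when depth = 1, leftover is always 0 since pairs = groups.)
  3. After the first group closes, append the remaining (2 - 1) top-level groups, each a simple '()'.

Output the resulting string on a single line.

Spec: pairs=7 depth=6 groups=2
Leftover pairs = 7 - 6 - (2-1) = 0
First group: deep chain of depth 6 + 0 sibling pairs
Remaining 1 groups: simple '()' each

Answer: (((((())))))()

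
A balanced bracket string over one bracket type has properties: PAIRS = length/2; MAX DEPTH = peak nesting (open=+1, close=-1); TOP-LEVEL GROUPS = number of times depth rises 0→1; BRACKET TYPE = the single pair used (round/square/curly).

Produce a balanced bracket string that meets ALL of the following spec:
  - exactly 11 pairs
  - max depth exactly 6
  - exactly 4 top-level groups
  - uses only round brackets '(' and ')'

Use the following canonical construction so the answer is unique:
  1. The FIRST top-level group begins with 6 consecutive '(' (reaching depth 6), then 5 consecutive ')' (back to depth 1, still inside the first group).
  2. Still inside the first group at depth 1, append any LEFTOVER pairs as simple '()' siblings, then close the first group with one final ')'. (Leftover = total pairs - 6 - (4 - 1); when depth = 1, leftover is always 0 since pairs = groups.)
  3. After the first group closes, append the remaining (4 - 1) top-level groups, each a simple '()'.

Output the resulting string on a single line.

Answer: (((((()))))()())()()()

Derivation:
Spec: pairs=11 depth=6 groups=4
Leftover pairs = 11 - 6 - (4-1) = 2
First group: deep chain of depth 6 + 2 sibling pairs
Remaining 3 groups: simple '()' each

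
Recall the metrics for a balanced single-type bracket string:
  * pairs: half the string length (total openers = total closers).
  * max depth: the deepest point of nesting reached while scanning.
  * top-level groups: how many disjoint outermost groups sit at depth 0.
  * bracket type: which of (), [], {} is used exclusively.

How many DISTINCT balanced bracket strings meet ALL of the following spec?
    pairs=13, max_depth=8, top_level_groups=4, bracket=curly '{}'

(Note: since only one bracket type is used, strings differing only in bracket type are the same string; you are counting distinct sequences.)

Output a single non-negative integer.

Spec: pairs=13 depth=8 groups=4
Count(depth <= 8) = 90364
Count(depth <= 7) = 89764
Count(depth == 8) = 90364 - 89764 = 600

Answer: 600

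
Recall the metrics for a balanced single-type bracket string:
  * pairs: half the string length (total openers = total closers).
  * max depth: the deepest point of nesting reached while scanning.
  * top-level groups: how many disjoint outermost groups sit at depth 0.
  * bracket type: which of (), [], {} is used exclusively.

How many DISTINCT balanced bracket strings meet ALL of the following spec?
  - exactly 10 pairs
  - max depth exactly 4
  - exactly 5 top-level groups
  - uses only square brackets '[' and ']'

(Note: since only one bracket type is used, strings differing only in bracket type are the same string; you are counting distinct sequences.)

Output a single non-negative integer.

Answer: 260

Derivation:
Spec: pairs=10 depth=4 groups=5
Count(depth <= 4) = 941
Count(depth <= 3) = 681
Count(depth == 4) = 941 - 681 = 260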